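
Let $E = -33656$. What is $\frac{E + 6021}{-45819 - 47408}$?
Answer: $\frac{27635}{93227} \approx 0.29643$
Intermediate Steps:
$\frac{E + 6021}{-45819 - 47408} = \frac{-33656 + 6021}{-45819 - 47408} = - \frac{27635}{-93227} = \left(-27635\right) \left(- \frac{1}{93227}\right) = \frac{27635}{93227}$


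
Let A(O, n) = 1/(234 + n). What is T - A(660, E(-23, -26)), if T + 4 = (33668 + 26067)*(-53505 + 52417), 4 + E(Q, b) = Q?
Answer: -13453278589/207 ≈ -6.4992e+7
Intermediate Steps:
E(Q, b) = -4 + Q
T = -64991684 (T = -4 + (33668 + 26067)*(-53505 + 52417) = -4 + 59735*(-1088) = -4 - 64991680 = -64991684)
T - A(660, E(-23, -26)) = -64991684 - 1/(234 + (-4 - 23)) = -64991684 - 1/(234 - 27) = -64991684 - 1/207 = -13453278589/207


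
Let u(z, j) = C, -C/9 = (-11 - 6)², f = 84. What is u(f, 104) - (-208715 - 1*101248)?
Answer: 307362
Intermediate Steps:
C = -2601 (C = -9*(-11 - 6)² = -9*(-17)² = -9*289 = -2601)
u(z, j) = -2601
u(f, 104) - (-208715 - 1*101248) = -2601 - (-208715 - 1*101248) = -2601 - (-208715 - 101248) = -2601 - 1*(-309963) = -2601 + 309963 = 307362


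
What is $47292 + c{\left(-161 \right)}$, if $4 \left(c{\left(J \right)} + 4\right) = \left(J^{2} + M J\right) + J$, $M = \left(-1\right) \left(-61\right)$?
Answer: $\frac{205091}{4} \approx 51273.0$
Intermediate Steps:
$M = 61$
$c{\left(J \right)} = -4 + \frac{J^{2}}{4} + \frac{31 J}{2}$ ($c{\left(J \right)} = -4 + \frac{\left(J^{2} + 61 J\right) + J}{4} = -4 + \frac{J^{2} + 62 J}{4} = -4 + \left(\frac{J^{2}}{4} + \frac{31 J}{2}\right) = -4 + \frac{J^{2}}{4} + \frac{31 J}{2}$)
$47292 + c{\left(-161 \right)} = 47292 + \left(-4 + \frac{\left(-161\right)^{2}}{4} + \frac{31}{2} \left(-161\right)\right) = 47292 - - \frac{15923}{4} = 47292 + \frac{15923}{4} = \frac{205091}{4}$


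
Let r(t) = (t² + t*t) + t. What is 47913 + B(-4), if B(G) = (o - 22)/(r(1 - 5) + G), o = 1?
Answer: 383297/8 ≈ 47912.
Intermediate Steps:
r(t) = t + 2*t² (r(t) = (t² + t²) + t = 2*t² + t = t + 2*t²)
B(G) = -21/(28 + G) (B(G) = (1 - 22)/((1 - 5)*(1 + 2*(1 - 5)) + G) = -21/(-4*(1 + 2*(-4)) + G) = -21/(-4*(1 - 8) + G) = -21/(-4*(-7) + G) = -21/(28 + G))
47913 + B(-4) = 47913 - 21/(28 - 4) = 47913 - 21/24 = 47913 - 21*1/24 = 47913 - 7/8 = 383297/8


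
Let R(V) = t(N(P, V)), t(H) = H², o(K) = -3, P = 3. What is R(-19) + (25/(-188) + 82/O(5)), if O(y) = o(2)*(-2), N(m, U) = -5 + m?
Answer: 9889/564 ≈ 17.534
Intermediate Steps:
O(y) = 6 (O(y) = -3*(-2) = 6)
R(V) = 4 (R(V) = (-5 + 3)² = (-2)² = 4)
R(-19) + (25/(-188) + 82/O(5)) = 4 + (25/(-188) + 82/6) = 4 + (25*(-1/188) + 82*(⅙)) = 4 + (-25/188 + 41/3) = 4 + 7633/564 = 9889/564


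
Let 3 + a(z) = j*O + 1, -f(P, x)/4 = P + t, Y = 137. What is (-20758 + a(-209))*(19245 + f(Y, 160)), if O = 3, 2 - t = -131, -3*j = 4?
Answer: -377178060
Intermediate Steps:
j = -4/3 (j = -⅓*4 = -4/3 ≈ -1.3333)
t = 133 (t = 2 - 1*(-131) = 2 + 131 = 133)
f(P, x) = -532 - 4*P (f(P, x) = -4*(P + 133) = -4*(133 + P) = -532 - 4*P)
a(z) = -6 (a(z) = -3 + (-4/3*3 + 1) = -3 + (-4 + 1) = -3 - 3 = -6)
(-20758 + a(-209))*(19245 + f(Y, 160)) = (-20758 - 6)*(19245 + (-532 - 4*137)) = -20764*(19245 + (-532 - 548)) = -20764*(19245 - 1080) = -20764*18165 = -377178060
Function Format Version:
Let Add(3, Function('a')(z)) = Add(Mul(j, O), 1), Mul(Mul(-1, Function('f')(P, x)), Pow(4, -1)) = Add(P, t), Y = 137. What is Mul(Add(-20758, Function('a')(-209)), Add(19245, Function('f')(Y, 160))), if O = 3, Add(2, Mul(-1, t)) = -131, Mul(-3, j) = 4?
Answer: -377178060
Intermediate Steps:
j = Rational(-4, 3) (j = Mul(Rational(-1, 3), 4) = Rational(-4, 3) ≈ -1.3333)
t = 133 (t = Add(2, Mul(-1, -131)) = Add(2, 131) = 133)
Function('f')(P, x) = Add(-532, Mul(-4, P)) (Function('f')(P, x) = Mul(-4, Add(P, 133)) = Mul(-4, Add(133, P)) = Add(-532, Mul(-4, P)))
Function('a')(z) = -6 (Function('a')(z) = Add(-3, Add(Mul(Rational(-4, 3), 3), 1)) = Add(-3, Add(-4, 1)) = Add(-3, -3) = -6)
Mul(Add(-20758, Function('a')(-209)), Add(19245, Function('f')(Y, 160))) = Mul(Add(-20758, -6), Add(19245, Add(-532, Mul(-4, 137)))) = Mul(-20764, Add(19245, Add(-532, -548))) = Mul(-20764, Add(19245, -1080)) = Mul(-20764, 18165) = -377178060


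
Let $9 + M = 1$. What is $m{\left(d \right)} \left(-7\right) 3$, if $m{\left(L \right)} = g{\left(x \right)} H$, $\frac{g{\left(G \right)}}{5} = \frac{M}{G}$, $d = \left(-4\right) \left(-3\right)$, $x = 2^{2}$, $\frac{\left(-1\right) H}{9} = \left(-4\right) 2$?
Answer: $15120$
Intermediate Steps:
$H = 72$ ($H = - 9 \left(\left(-4\right) 2\right) = \left(-9\right) \left(-8\right) = 72$)
$x = 4$
$M = -8$ ($M = -9 + 1 = -8$)
$d = 12$
$g{\left(G \right)} = - \frac{40}{G}$ ($g{\left(G \right)} = 5 \left(- \frac{8}{G}\right) = - \frac{40}{G}$)
$m{\left(L \right)} = -720$ ($m{\left(L \right)} = - \frac{40}{4} \cdot 72 = \left(-40\right) \frac{1}{4} \cdot 72 = \left(-10\right) 72 = -720$)
$m{\left(d \right)} \left(-7\right) 3 = \left(-720\right) \left(-7\right) 3 = 5040 \cdot 3 = 15120$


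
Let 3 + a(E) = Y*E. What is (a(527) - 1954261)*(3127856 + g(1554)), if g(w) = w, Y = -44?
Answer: -6188258063320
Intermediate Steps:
a(E) = -3 - 44*E
(a(527) - 1954261)*(3127856 + g(1554)) = ((-3 - 44*527) - 1954261)*(3127856 + 1554) = ((-3 - 23188) - 1954261)*3129410 = (-23191 - 1954261)*3129410 = -1977452*3129410 = -6188258063320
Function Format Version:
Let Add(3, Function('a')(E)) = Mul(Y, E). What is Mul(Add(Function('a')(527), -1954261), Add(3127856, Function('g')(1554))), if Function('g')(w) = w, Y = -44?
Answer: -6188258063320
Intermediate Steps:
Function('a')(E) = Add(-3, Mul(-44, E))
Mul(Add(Function('a')(527), -1954261), Add(3127856, Function('g')(1554))) = Mul(Add(Add(-3, Mul(-44, 527)), -1954261), Add(3127856, 1554)) = Mul(Add(Add(-3, -23188), -1954261), 3129410) = Mul(Add(-23191, -1954261), 3129410) = Mul(-1977452, 3129410) = -6188258063320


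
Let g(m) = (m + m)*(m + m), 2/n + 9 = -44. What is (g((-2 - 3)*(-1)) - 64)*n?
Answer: -72/53 ≈ -1.3585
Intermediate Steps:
n = -2/53 (n = 2/(-9 - 44) = 2/(-53) = 2*(-1/53) = -2/53 ≈ -0.037736)
g(m) = 4*m**2 (g(m) = (2*m)*(2*m) = 4*m**2)
(g((-2 - 3)*(-1)) - 64)*n = (4*((-2 - 3)*(-1))**2 - 64)*(-2/53) = (4*(-5*(-1))**2 - 64)*(-2/53) = (4*5**2 - 64)*(-2/53) = (4*25 - 64)*(-2/53) = (100 - 64)*(-2/53) = 36*(-2/53) = -72/53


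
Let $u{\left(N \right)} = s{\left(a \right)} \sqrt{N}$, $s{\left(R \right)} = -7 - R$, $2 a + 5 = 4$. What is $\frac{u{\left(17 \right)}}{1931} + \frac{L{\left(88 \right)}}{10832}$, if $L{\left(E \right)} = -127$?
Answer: $- \frac{127}{10832} - \frac{13 \sqrt{17}}{3862} \approx -0.025603$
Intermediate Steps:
$a = - \frac{1}{2}$ ($a = - \frac{5}{2} + \frac{1}{2} \cdot 4 = - \frac{5}{2} + 2 = - \frac{1}{2} \approx -0.5$)
$u{\left(N \right)} = - \frac{13 \sqrt{N}}{2}$ ($u{\left(N \right)} = \left(-7 - - \frac{1}{2}\right) \sqrt{N} = \left(-7 + \frac{1}{2}\right) \sqrt{N} = - \frac{13 \sqrt{N}}{2}$)
$\frac{u{\left(17 \right)}}{1931} + \frac{L{\left(88 \right)}}{10832} = \frac{\left(- \frac{13}{2}\right) \sqrt{17}}{1931} - \frac{127}{10832} = - \frac{13 \sqrt{17}}{2} \cdot \frac{1}{1931} - \frac{127}{10832} = - \frac{13 \sqrt{17}}{3862} - \frac{127}{10832} = - \frac{127}{10832} - \frac{13 \sqrt{17}}{3862}$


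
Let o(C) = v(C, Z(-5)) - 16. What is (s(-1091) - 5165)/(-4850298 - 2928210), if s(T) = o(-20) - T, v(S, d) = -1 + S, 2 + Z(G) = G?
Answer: 4111/7778508 ≈ 0.00052851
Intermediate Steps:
Z(G) = -2 + G
o(C) = -17 + C (o(C) = (-1 + C) - 16 = -17 + C)
s(T) = -37 - T (s(T) = (-17 - 20) - T = -37 - T)
(s(-1091) - 5165)/(-4850298 - 2928210) = ((-37 - 1*(-1091)) - 5165)/(-4850298 - 2928210) = ((-37 + 1091) - 5165)/(-7778508) = (1054 - 5165)*(-1/7778508) = -4111*(-1/7778508) = 4111/7778508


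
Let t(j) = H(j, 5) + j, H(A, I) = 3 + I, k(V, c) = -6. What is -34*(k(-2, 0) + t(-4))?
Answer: 68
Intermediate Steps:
t(j) = 8 + j (t(j) = (3 + 5) + j = 8 + j)
-34*(k(-2, 0) + t(-4)) = -34*(-6 + (8 - 4)) = -34*(-6 + 4) = -34*(-2) = 68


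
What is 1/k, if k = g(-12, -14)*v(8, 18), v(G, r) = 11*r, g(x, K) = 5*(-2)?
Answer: -1/1980 ≈ -0.00050505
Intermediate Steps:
g(x, K) = -10
k = -1980 (k = -110*18 = -10*198 = -1980)
1/k = 1/(-1980) = -1/1980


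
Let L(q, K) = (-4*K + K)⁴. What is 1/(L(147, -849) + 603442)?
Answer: 1/42083881213123 ≈ 2.3762e-14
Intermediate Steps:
L(q, K) = 81*K⁴ (L(q, K) = (-3*K)⁴ = 81*K⁴)
1/(L(147, -849) + 603442) = 1/(81*(-849)⁴ + 603442) = 1/(81*519554081601 + 603442) = 1/(42083880609681 + 603442) = 1/42083881213123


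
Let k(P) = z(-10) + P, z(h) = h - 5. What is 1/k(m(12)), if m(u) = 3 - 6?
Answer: -1/18 ≈ -0.055556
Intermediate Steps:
m(u) = -3
z(h) = -5 + h
k(P) = -15 + P (k(P) = (-5 - 10) + P = -15 + P)
1/k(m(12)) = 1/(-15 - 3) = 1/(-18) = -1/18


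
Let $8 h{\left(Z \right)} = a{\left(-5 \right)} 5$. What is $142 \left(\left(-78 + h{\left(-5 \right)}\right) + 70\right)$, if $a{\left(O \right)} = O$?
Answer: $- \frac{6319}{4} \approx -1579.8$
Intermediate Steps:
$h{\left(Z \right)} = - \frac{25}{8}$ ($h{\left(Z \right)} = \frac{\left(-5\right) 5}{8} = \frac{1}{8} \left(-25\right) = - \frac{25}{8}$)
$142 \left(\left(-78 + h{\left(-5 \right)}\right) + 70\right) = 142 \left(\left(-78 - \frac{25}{8}\right) + 70\right) = 142 \left(- \frac{649}{8} + 70\right) = 142 \left(- \frac{89}{8}\right) = - \frac{6319}{4}$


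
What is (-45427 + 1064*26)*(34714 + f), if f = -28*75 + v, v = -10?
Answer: -579144852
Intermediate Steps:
f = -2110 (f = -28*75 - 10 = -2100 - 10 = -2110)
(-45427 + 1064*26)*(34714 + f) = (-45427 + 1064*26)*(34714 - 2110) = (-45427 + 27664)*32604 = -17763*32604 = -579144852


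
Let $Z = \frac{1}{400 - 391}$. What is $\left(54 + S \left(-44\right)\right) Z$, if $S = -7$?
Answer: $\frac{362}{9} \approx 40.222$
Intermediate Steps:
$Z = \frac{1}{9} \approx 0.11111$
$\left(54 + S \left(-44\right)\right) Z = \left(54 - -308\right) \frac{1}{9} = \left(54 + 308\right) \frac{1}{9} = 362 \cdot \frac{1}{9} = \frac{362}{9}$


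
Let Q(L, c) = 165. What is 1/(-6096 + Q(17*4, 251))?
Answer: -1/5931 ≈ -0.00016861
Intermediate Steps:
1/(-6096 + Q(17*4, 251)) = 1/(-6096 + 165) = 1/(-5931) = -1/5931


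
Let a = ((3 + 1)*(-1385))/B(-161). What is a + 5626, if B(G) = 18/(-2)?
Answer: 56174/9 ≈ 6241.6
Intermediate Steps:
B(G) = -9 (B(G) = -1/2*18 = -9)
a = 5540/9 (a = ((3 + 1)*(-1385))/(-9) = (4*(-1385))*(-1/9) = -5540*(-1/9) = 5540/9 ≈ 615.56)
a + 5626 = 5540/9 + 5626 = 56174/9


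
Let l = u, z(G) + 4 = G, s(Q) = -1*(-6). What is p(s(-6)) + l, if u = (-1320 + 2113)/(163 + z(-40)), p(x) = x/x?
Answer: 912/119 ≈ 7.6639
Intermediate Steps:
s(Q) = 6
z(G) = -4 + G
p(x) = 1
u = 793/119 (u = (-1320 + 2113)/(163 + (-4 - 40)) = 793/(163 - 44) = 793/119 ≈ 6.6639)
l = 793/119 ≈ 6.6639
p(s(-6)) + l = 1 + 793/119 = 912/119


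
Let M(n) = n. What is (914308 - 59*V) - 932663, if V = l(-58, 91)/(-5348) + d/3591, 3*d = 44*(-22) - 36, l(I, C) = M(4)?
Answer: -37756632388/2057643 ≈ -18349.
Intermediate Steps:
l(I, C) = 4
d = -1004/3 (d = (44*(-22) - 36)/3 = (-968 - 36)/3 = (1/3)*(-1004) = -1004/3 ≈ -334.67)
V = -193303/2057643 (V = 4/(-5348) - 1004/3/3591 = 4*(-1/5348) - 1004/3*1/3591 = -1/1337 - 1004/10773 = -193303/2057643 ≈ -0.093944)
(914308 - 59*V) - 932663 = (914308 - 59*(-193303/2057643)) - 932663 = (914308 + 11404877/2057643) - 932663 = 1881330860921/2057643 - 932663 = -37756632388/2057643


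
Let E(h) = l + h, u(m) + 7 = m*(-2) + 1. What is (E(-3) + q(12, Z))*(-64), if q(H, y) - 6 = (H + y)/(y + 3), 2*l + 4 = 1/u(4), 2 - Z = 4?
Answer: -4912/7 ≈ -701.71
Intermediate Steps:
Z = -2 (Z = 2 - 1*4 = 2 - 4 = -2)
u(m) = -6 - 2*m (u(m) = -7 + (m*(-2) + 1) = -7 + (-2*m + 1) = -7 + (1 - 2*m) = -6 - 2*m)
l = -57/28 (l = -2 + 1/(2*(-6 - 2*4)) = -2 + 1/(2*(-6 - 8)) = -2 + (½)/(-14) = -2 + (½)*(-1/14) = -2 - 1/28 = -57/28 ≈ -2.0357)
q(H, y) = 6 + (H + y)/(3 + y) (q(H, y) = 6 + (H + y)/(y + 3) = 6 + (H + y)/(3 + y))
E(h) = -57/28 + h
(E(-3) + q(12, Z))*(-64) = ((-57/28 - 3) + (18 + 12 + 7*(-2))/(3 - 2))*(-64) = (-141/28 + (18 + 12 - 14)/1)*(-64) = (-141/28 + 1*16)*(-64) = (-141/28 + 16)*(-64) = (307/28)*(-64) = -4912/7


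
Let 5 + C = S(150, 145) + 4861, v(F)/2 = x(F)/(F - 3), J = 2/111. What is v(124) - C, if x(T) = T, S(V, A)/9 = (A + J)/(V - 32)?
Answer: -2570117259/528286 ≈ -4865.0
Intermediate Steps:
J = 2/111 (J = 2*(1/111) = 2/111 ≈ 0.018018)
S(V, A) = 9*(2/111 + A)/(-32 + V) (S(V, A) = 9*((A + 2/111)/(V - 32)) = 9*((2/111 + A)/(-32 + V)) = 9*(2/111 + A)/(-32 + V))
v(F) = 2*F/(-3 + F) (v(F) = 2*(F/(F - 3)) = 2*(F/(-3 + F)) = 2*F/(-3 + F))
C = 21249587/4366 (C = -5 + (3*(2 + 111*145)/(37*(-32 + 150)) + 4861) = -5 + ((3/37)*(2 + 16095)/118 + 4861) = -5 + ((3/37)*(1/118)*16097 + 4861) = -5 + (48291/4366 + 4861) = -5 + 21271417/4366 = 21249587/4366 ≈ 4867.1)
v(124) - C = 2*124/(-3 + 124) - 1*21249587/4366 = 2*124/121 - 21249587/4366 = 2*124*(1/121) - 21249587/4366 = 248/121 - 21249587/4366 = -2570117259/528286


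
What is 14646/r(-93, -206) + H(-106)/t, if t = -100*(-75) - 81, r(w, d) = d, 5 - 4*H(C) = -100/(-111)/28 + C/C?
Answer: -168855261847/2374999956 ≈ -71.097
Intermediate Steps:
H(C) = 3083/3108 (H(C) = 5/4 - (-100/(-111)/28 + C/C)/4 = 5/4 - (-100*(-1/111)*(1/28) + 1)/4 = 5/4 - ((100/111)*(1/28) + 1)/4 = 5/4 - (25/777 + 1)/4 = 5/4 - 1/4*802/777 = 5/4 - 401/1554 = 3083/3108)
t = 7419 (t = 7500 - 81 = 7419)
14646/r(-93, -206) + H(-106)/t = 14646/(-206) + (3083/3108)/7419 = 14646*(-1/206) + (3083/3108)*(1/7419) = -7323/103 + 3083/23058252 = -168855261847/2374999956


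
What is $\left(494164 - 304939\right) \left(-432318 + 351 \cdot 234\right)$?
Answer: $-66263567400$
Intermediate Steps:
$\left(494164 - 304939\right) \left(-432318 + 351 \cdot 234\right) = 189225 \left(-432318 + 82134\right) = 189225 \left(-350184\right) = -66263567400$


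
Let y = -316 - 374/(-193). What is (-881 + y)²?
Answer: 53198038609/37249 ≈ 1.4282e+6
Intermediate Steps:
y = -60614/193 (y = -316 - 374*(-1/193) = -316 + 374/193 = -60614/193 ≈ -314.06)
(-881 + y)² = (-881 - 60614/193)² = (-230647/193)² = 53198038609/37249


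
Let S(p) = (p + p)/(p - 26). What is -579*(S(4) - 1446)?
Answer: 9211890/11 ≈ 8.3744e+5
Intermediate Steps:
S(p) = 2*p/(-26 + p) (S(p) = (2*p)/(-26 + p) = 2*p/(-26 + p))
-579*(S(4) - 1446) = -579*(2*4/(-26 + 4) - 1446) = -579*(2*4/(-22) - 1446) = -579*(2*4*(-1/22) - 1446) = -579*(-4/11 - 1446) = -579*(-15910/11) = 9211890/11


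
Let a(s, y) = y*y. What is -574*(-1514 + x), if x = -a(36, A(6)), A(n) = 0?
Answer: 869036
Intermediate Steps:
a(s, y) = y**2
x = 0 (x = -1*0**2 = -1*0 = 0)
-574*(-1514 + x) = -574*(-1514 + 0) = -574*(-1514) = 869036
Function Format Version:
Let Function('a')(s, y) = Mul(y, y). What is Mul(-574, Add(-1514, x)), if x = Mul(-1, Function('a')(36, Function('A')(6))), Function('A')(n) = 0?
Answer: 869036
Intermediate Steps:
Function('a')(s, y) = Pow(y, 2)
x = 0 (x = Mul(-1, Pow(0, 2)) = Mul(-1, 0) = 0)
Mul(-574, Add(-1514, x)) = Mul(-574, Add(-1514, 0)) = Mul(-574, -1514) = 869036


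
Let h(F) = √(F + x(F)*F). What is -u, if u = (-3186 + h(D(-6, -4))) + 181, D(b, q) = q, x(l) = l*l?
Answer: 3005 - 2*I*√17 ≈ 3005.0 - 8.2462*I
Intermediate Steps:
x(l) = l²
h(F) = √(F + F³) (h(F) = √(F + F²*F) = √(F + F³))
u = -3005 + 2*I*√17 (u = (-3186 + √(-4 + (-4)³)) + 181 = (-3186 + √(-4 - 64)) + 181 = (-3186 + √(-68)) + 181 = (-3186 + 2*I*√17) + 181 = -3005 + 2*I*√17 ≈ -3005.0 + 8.2462*I)
-u = -(-3005 + 2*I*√17) = 3005 - 2*I*√17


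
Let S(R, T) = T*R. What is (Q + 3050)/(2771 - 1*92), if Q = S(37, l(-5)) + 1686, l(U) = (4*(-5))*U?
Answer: 148/47 ≈ 3.1489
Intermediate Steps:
l(U) = -20*U
S(R, T) = R*T
Q = 5386 (Q = 37*(-20*(-5)) + 1686 = 37*100 + 1686 = 3700 + 1686 = 5386)
(Q + 3050)/(2771 - 1*92) = (5386 + 3050)/(2771 - 1*92) = 8436/(2771 - 92) = 8436/2679 = 8436*(1/2679) = 148/47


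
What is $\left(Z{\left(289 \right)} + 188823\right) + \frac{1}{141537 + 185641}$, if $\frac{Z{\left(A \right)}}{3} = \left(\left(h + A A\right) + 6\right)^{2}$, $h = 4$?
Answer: $\frac{6848644555003669}{327178} \approx 2.0932 \cdot 10^{10}$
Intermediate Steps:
$Z{\left(A \right)} = 3 \left(10 + A^{2}\right)^{2}$ ($Z{\left(A \right)} = 3 \left(\left(4 + A A\right) + 6\right)^{2} = 3 \left(\left(4 + A^{2}\right) + 6\right)^{2} = 3 \left(10 + A^{2}\right)^{2}$)
$\left(Z{\left(289 \right)} + 188823\right) + \frac{1}{141537 + 185641} = \left(3 \left(10 + 289^{2}\right)^{2} + 188823\right) + \frac{1}{141537 + 185641} = \left(3 \left(10 + 83521\right)^{2} + 188823\right) + \frac{1}{327178} = \left(3 \cdot 83531^{2} + 188823\right) + \frac{1}{327178} = \left(3 \cdot 6977427961 + 188823\right) + \frac{1}{327178} = \left(20932283883 + 188823\right) + \frac{1}{327178} = 20932472706 + \frac{1}{327178} = \frac{6848644555003669}{327178}$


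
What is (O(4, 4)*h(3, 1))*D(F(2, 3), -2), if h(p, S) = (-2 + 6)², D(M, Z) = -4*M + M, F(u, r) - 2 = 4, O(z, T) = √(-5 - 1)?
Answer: -288*I*√6 ≈ -705.45*I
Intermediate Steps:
O(z, T) = I*√6 (O(z, T) = √(-6) = I*√6)
F(u, r) = 6 (F(u, r) = 2 + 4 = 6)
D(M, Z) = -3*M
h(p, S) = 16 (h(p, S) = 4² = 16)
(O(4, 4)*h(3, 1))*D(F(2, 3), -2) = ((I*√6)*16)*(-3*6) = (16*I*√6)*(-18) = -288*I*√6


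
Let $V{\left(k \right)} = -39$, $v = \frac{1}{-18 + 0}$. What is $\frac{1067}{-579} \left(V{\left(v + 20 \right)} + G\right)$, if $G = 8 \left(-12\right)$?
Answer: $\frac{48015}{193} \approx 248.78$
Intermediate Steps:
$v = - \frac{1}{18}$ ($v = \frac{1}{-18} = - \frac{1}{18} \approx -0.055556$)
$G = -96$
$\frac{1067}{-579} \left(V{\left(v + 20 \right)} + G\right) = \frac{1067}{-579} \left(-39 - 96\right) = 1067 \left(- \frac{1}{579}\right) \left(-135\right) = \left(- \frac{1067}{579}\right) \left(-135\right) = \frac{48015}{193}$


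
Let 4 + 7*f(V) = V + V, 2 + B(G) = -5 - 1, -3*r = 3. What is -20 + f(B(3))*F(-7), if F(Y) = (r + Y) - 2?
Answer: 60/7 ≈ 8.5714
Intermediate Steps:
r = -1 (r = -1/3*3 = -1)
B(G) = -8 (B(G) = -2 + (-5 - 1) = -2 - 6 = -8)
f(V) = -4/7 + 2*V/7 (f(V) = -4/7 + (V + V)/7 = -4/7 + (2*V)/7 = -4/7 + 2*V/7)
F(Y) = -3 + Y (F(Y) = (-1 + Y) - 2 = -3 + Y)
-20 + f(B(3))*F(-7) = -20 + (-4/7 + (2/7)*(-8))*(-3 - 7) = -20 + (-4/7 - 16/7)*(-10) = -20 - 20/7*(-10) = -20 + 200/7 = 60/7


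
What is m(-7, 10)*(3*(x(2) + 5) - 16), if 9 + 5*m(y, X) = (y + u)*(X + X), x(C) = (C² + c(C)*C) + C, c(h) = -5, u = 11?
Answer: -923/5 ≈ -184.60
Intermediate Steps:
x(C) = C² - 4*C (x(C) = (C² - 5*C) + C = C² - 4*C)
m(y, X) = -9/5 + 2*X*(11 + y)/5 (m(y, X) = -9/5 + ((y + 11)*(X + X))/5 = -9/5 + ((11 + y)*(2*X))/5 = -9/5 + (2*X*(11 + y))/5 = -9/5 + 2*X*(11 + y)/5)
m(-7, 10)*(3*(x(2) + 5) - 16) = (-9/5 + (22/5)*10 + (⅖)*10*(-7))*(3*(2*(-4 + 2) + 5) - 16) = (-9/5 + 44 - 28)*(3*(2*(-2) + 5) - 16) = 71*(3*(-4 + 5) - 16)/5 = 71*(3*1 - 16)/5 = 71*(3 - 16)/5 = (71/5)*(-13) = -923/5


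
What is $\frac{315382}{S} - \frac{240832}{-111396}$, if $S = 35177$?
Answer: $\frac{10901010134}{979644273} \approx 11.128$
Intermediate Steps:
$\frac{315382}{S} - \frac{240832}{-111396} = \frac{315382}{35177} - \frac{240832}{-111396} = 315382 \cdot \frac{1}{35177} - - \frac{60208}{27849} = \frac{315382}{35177} + \frac{60208}{27849} = \frac{10901010134}{979644273}$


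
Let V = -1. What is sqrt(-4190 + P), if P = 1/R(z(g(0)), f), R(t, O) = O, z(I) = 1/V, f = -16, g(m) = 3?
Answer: 3*I*sqrt(7449)/4 ≈ 64.731*I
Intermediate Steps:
z(I) = -1 (z(I) = 1/(-1) = -1)
P = -1/16 (P = 1/(-16) = -1/16 ≈ -0.062500)
sqrt(-4190 + P) = sqrt(-4190 - 1/16) = sqrt(-67041/16) = 3*I*sqrt(7449)/4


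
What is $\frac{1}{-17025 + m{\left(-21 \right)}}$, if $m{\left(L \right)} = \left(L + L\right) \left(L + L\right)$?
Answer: $- \frac{1}{15261} \approx -6.5526 \cdot 10^{-5}$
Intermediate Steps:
$m{\left(L \right)} = 4 L^{2}$ ($m{\left(L \right)} = 2 L 2 L = 4 L^{2}$)
$\frac{1}{-17025 + m{\left(-21 \right)}} = \frac{1}{-17025 + 4 \left(-21\right)^{2}} = \frac{1}{-17025 + 4 \cdot 441} = \frac{1}{-17025 + 1764} = \frac{1}{-15261} = - \frac{1}{15261}$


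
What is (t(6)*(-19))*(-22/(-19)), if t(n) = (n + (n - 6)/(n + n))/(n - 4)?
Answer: -66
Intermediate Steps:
t(n) = (n + (-6 + n)/(2*n))/(-4 + n) (t(n) = (n + (-6 + n)/((2*n)))/(-4 + n) = (n + (-6 + n)*(1/(2*n)))/(-4 + n) = (n + (-6 + n)/(2*n))/(-4 + n))
(t(6)*(-19))*(-22/(-19)) = (((-3 + 6² + (½)*6)/(6*(-4 + 6)))*(-19))*(-22/(-19)) = (((⅙)*(-3 + 36 + 3)/2)*(-19))*(-22*(-1/19)) = (((⅙)*(½)*36)*(-19))*(22/19) = (3*(-19))*(22/19) = -57*22/19 = -66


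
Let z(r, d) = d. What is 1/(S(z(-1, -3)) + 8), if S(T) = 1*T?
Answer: ⅕ ≈ 0.20000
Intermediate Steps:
S(T) = T
1/(S(z(-1, -3)) + 8) = 1/(-3 + 8) = 1/5 = ⅕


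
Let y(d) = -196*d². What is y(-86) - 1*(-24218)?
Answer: -1425398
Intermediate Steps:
y(-86) - 1*(-24218) = -196*(-86)² - 1*(-24218) = -196*7396 + 24218 = -1449616 + 24218 = -1425398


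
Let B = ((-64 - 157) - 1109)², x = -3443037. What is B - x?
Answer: 5211937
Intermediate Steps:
B = 1768900 (B = (-221 - 1109)² = (-1330)² = 1768900)
B - x = 1768900 - 1*(-3443037) = 1768900 + 3443037 = 5211937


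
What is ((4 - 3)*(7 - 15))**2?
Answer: 64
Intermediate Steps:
((4 - 3)*(7 - 15))**2 = (1*(-8))**2 = (-8)**2 = 64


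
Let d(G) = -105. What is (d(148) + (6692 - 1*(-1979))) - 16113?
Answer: -7547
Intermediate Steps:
(d(148) + (6692 - 1*(-1979))) - 16113 = (-105 + (6692 - 1*(-1979))) - 16113 = (-105 + (6692 + 1979)) - 16113 = (-105 + 8671) - 16113 = 8566 - 16113 = -7547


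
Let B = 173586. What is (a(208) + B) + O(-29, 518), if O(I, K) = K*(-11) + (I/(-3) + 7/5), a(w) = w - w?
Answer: 2518486/15 ≈ 1.6790e+5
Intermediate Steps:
a(w) = 0
O(I, K) = 7/5 - 11*K - I/3 (O(I, K) = -11*K + (I*(-1/3) + 7*(1/5)) = -11*K + (-I/3 + 7/5) = -11*K + (7/5 - I/3) = 7/5 - 11*K - I/3)
(a(208) + B) + O(-29, 518) = (0 + 173586) + (7/5 - 11*518 - 1/3*(-29)) = 173586 + (7/5 - 5698 + 29/3) = 173586 - 85304/15 = 2518486/15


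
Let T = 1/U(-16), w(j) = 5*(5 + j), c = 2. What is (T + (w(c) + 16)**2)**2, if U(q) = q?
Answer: 1731808225/256 ≈ 6.7649e+6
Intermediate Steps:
w(j) = 25 + 5*j
T = -1/16 (T = 1/(-16) = -1/16 ≈ -0.062500)
(T + (w(c) + 16)**2)**2 = (-1/16 + ((25 + 5*2) + 16)**2)**2 = (-1/16 + ((25 + 10) + 16)**2)**2 = (-1/16 + (35 + 16)**2)**2 = (-1/16 + 51**2)**2 = (-1/16 + 2601)**2 = (41615/16)**2 = 1731808225/256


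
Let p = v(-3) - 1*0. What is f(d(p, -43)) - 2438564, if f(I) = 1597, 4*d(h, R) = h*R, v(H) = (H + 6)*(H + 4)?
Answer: -2436967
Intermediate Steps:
v(H) = (4 + H)*(6 + H) (v(H) = (6 + H)*(4 + H) = (4 + H)*(6 + H))
p = 3 (p = (24 + (-3)² + 10*(-3)) - 1*0 = (24 + 9 - 30) + 0 = 3 + 0 = 3)
d(h, R) = R*h/4 (d(h, R) = (h*R)/4 = (R*h)/4 = R*h/4)
f(d(p, -43)) - 2438564 = 1597 - 2438564 = -2436967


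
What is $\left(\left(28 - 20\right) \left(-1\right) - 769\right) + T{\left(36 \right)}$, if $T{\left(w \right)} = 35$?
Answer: $-742$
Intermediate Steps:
$\left(\left(28 - 20\right) \left(-1\right) - 769\right) + T{\left(36 \right)} = \left(\left(28 - 20\right) \left(-1\right) - 769\right) + 35 = \left(8 \left(-1\right) - 769\right) + 35 = \left(-8 - 769\right) + 35 = -777 + 35 = -742$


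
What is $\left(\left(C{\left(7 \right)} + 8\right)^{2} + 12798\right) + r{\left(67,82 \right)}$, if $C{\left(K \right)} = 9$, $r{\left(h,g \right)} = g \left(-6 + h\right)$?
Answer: $18089$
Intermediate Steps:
$\left(\left(C{\left(7 \right)} + 8\right)^{2} + 12798\right) + r{\left(67,82 \right)} = \left(\left(9 + 8\right)^{2} + 12798\right) + 82 \left(-6 + 67\right) = \left(17^{2} + 12798\right) + 82 \cdot 61 = \left(289 + 12798\right) + 5002 = 13087 + 5002 = 18089$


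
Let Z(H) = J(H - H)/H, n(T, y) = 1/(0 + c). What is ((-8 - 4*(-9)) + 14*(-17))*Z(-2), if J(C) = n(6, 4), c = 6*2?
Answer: 35/4 ≈ 8.7500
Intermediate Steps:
c = 12
n(T, y) = 1/12 (n(T, y) = 1/(0 + 12) = 1/12)
J(C) = 1/12
Z(H) = 1/(12*H)
((-8 - 4*(-9)) + 14*(-17))*Z(-2) = ((-8 - 4*(-9)) + 14*(-17))*((1/12)/(-2)) = ((-8 + 36) - 238)*((1/12)*(-1/2)) = (28 - 238)*(-1/24) = -210*(-1/24) = 35/4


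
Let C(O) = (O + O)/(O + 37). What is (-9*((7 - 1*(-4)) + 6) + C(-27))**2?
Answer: 627264/25 ≈ 25091.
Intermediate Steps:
C(O) = 2*O/(37 + O) (C(O) = (2*O)/(37 + O) = 2*O/(37 + O))
(-9*((7 - 1*(-4)) + 6) + C(-27))**2 = (-9*((7 - 1*(-4)) + 6) + 2*(-27)/(37 - 27))**2 = (-9*((7 + 4) + 6) + 2*(-27)/10)**2 = (-9*(11 + 6) + 2*(-27)*(1/10))**2 = (-9*17 - 27/5)**2 = (-153 - 27/5)**2 = (-792/5)**2 = 627264/25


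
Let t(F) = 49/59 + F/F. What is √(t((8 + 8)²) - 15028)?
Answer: 4*I*√3269131/59 ≈ 122.58*I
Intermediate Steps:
t(F) = 108/59 (t(F) = 49*(1/59) + 1 = 49/59 + 1 = 108/59)
√(t((8 + 8)²) - 15028) = √(108/59 - 15028) = √(-886544/59) = 4*I*√3269131/59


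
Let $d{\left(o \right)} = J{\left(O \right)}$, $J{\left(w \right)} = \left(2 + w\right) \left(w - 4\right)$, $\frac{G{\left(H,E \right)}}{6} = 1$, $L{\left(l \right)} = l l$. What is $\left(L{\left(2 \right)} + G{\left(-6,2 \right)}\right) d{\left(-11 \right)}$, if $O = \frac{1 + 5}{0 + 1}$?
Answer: $160$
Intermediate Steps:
$L{\left(l \right)} = l^{2}$
$G{\left(H,E \right)} = 6$ ($G{\left(H,E \right)} = 6 \cdot 1 = 6$)
$O = 6$ ($O = \frac{6}{1} = 6 \cdot 1 = 6$)
$J{\left(w \right)} = \left(-4 + w\right) \left(2 + w\right)$ ($J{\left(w \right)} = \left(2 + w\right) \left(-4 + w\right) = \left(-4 + w\right) \left(2 + w\right)$)
$d{\left(o \right)} = 16$ ($d{\left(o \right)} = -8 + 6^{2} - 12 = -8 + 36 - 12 = 16$)
$\left(L{\left(2 \right)} + G{\left(-6,2 \right)}\right) d{\left(-11 \right)} = \left(2^{2} + 6\right) 16 = \left(4 + 6\right) 16 = 10 \cdot 16 = 160$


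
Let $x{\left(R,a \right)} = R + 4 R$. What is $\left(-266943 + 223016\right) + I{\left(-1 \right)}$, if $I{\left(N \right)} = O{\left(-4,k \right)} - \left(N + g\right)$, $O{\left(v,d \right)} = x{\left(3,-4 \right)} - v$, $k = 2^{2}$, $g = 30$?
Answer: $-43937$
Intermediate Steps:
$x{\left(R,a \right)} = 5 R$
$k = 4$
$O{\left(v,d \right)} = 15 - v$ ($O{\left(v,d \right)} = 5 \cdot 3 - v = 15 - v$)
$I{\left(N \right)} = -11 - N$ ($I{\left(N \right)} = \left(15 - -4\right) - \left(N + 30\right) = \left(15 + 4\right) - \left(30 + N\right) = 19 - \left(30 + N\right) = -11 - N$)
$\left(-266943 + 223016\right) + I{\left(-1 \right)} = \left(-266943 + 223016\right) - 10 = -43927 + \left(-11 + 1\right) = -43927 - 10 = -43937$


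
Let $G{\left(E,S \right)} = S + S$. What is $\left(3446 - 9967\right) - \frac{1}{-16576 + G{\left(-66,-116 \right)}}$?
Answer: $- \frac{109604967}{16808} \approx -6521.0$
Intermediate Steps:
$G{\left(E,S \right)} = 2 S$
$\left(3446 - 9967\right) - \frac{1}{-16576 + G{\left(-66,-116 \right)}} = \left(3446 - 9967\right) - \frac{1}{-16576 + 2 \left(-116\right)} = \left(3446 - 9967\right) - \frac{1}{-16576 - 232} = -6521 - \frac{1}{-16808} = -6521 - - \frac{1}{16808} = -6521 + \frac{1}{16808} = - \frac{109604967}{16808}$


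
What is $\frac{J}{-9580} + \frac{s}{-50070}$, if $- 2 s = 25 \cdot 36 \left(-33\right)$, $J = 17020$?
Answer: $- \frac{1657424}{799451} \approx -2.0732$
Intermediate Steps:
$s = 14850$ ($s = - \frac{25 \cdot 36 \left(-33\right)}{2} = - \frac{900 \left(-33\right)}{2} = \left(- \frac{1}{2}\right) \left(-29700\right) = 14850$)
$\frac{J}{-9580} + \frac{s}{-50070} = \frac{17020}{-9580} + \frac{14850}{-50070} = 17020 \left(- \frac{1}{9580}\right) + 14850 \left(- \frac{1}{50070}\right) = - \frac{851}{479} - \frac{495}{1669} = - \frac{1657424}{799451}$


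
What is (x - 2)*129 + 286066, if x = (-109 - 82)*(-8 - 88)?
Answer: 2651152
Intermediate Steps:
x = 18336 (x = -191*(-96) = 18336)
(x - 2)*129 + 286066 = (18336 - 2)*129 + 286066 = 18334*129 + 286066 = 2365086 + 286066 = 2651152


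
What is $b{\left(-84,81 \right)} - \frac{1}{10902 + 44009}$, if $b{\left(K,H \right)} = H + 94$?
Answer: $\frac{9609424}{54911} \approx 175.0$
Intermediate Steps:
$b{\left(K,H \right)} = 94 + H$
$b{\left(-84,81 \right)} - \frac{1}{10902 + 44009} = \left(94 + 81\right) - \frac{1}{10902 + 44009} = 175 - \frac{1}{54911} = \frac{9609424}{54911}$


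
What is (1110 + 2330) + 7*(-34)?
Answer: 3202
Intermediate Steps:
(1110 + 2330) + 7*(-34) = 3440 - 238 = 3202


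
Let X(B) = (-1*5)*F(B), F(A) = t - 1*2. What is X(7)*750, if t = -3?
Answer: 18750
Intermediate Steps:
F(A) = -5 (F(A) = -3 - 1*2 = -3 - 2 = -5)
X(B) = 25 (X(B) = -1*5*(-5) = -5*(-5) = 25)
X(7)*750 = 25*750 = 18750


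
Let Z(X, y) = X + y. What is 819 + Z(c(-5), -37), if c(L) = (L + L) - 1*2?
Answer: 770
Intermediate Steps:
c(L) = -2 + 2*L (c(L) = 2*L - 2 = -2 + 2*L)
819 + Z(c(-5), -37) = 819 + ((-2 + 2*(-5)) - 37) = 819 + ((-2 - 10) - 37) = 819 + (-12 - 37) = 819 - 49 = 770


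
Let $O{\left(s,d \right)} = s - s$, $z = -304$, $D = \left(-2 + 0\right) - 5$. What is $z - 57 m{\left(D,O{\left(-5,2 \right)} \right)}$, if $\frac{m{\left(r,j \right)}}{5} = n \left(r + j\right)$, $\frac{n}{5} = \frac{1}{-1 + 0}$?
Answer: $-10279$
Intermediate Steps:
$D = -7$ ($D = -2 - 5 = -7$)
$O{\left(s,d \right)} = 0$
$n = -5$ ($n = \frac{5}{-1 + 0} = \frac{5}{-1} = 5 \left(-1\right) = -5$)
$m{\left(r,j \right)} = - 25 j - 25 r$ ($m{\left(r,j \right)} = 5 \left(- 5 \left(r + j\right)\right) = 5 \left(- 5 \left(j + r\right)\right) = 5 \left(- 5 j - 5 r\right) = - 25 j - 25 r$)
$z - 57 m{\left(D,O{\left(-5,2 \right)} \right)} = -304 - 57 \left(\left(-25\right) 0 - -175\right) = -304 - 57 \left(0 + 175\right) = -304 - 9975 = -10279$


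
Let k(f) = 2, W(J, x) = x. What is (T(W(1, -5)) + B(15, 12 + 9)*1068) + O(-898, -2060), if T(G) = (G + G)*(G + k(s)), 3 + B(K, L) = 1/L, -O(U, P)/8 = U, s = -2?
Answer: 28426/7 ≈ 4060.9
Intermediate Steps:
O(U, P) = -8*U
B(K, L) = -3 + 1/L
T(G) = 2*G*(2 + G) (T(G) = (G + G)*(G + 2) = (2*G)*(2 + G) = 2*G*(2 + G))
(T(W(1, -5)) + B(15, 12 + 9)*1068) + O(-898, -2060) = (2*(-5)*(2 - 5) + (-3 + 1/(12 + 9))*1068) - 8*(-898) = (2*(-5)*(-3) + (-3 + 1/21)*1068) + 7184 = (30 + (-3 + 1/21)*1068) + 7184 = (30 - 62/21*1068) + 7184 = (30 - 22072/7) + 7184 = -21862/7 + 7184 = 28426/7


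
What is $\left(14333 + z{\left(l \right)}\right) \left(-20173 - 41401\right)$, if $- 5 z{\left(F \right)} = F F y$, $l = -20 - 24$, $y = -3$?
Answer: $- \frac{4770322502}{5} \approx -9.5406 \cdot 10^{8}$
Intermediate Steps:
$l = -44$
$z{\left(F \right)} = \frac{3 F^{2}}{5}$ ($z{\left(F \right)} = - \frac{F F \left(-3\right)}{5} = - \frac{F^{2} \left(-3\right)}{5} = - \frac{\left(-3\right) F^{2}}{5} = \frac{3 F^{2}}{5}$)
$\left(14333 + z{\left(l \right)}\right) \left(-20173 - 41401\right) = \left(14333 + \frac{3 \left(-44\right)^{2}}{5}\right) \left(-20173 - 41401\right) = \left(14333 + \frac{3}{5} \cdot 1936\right) \left(-61574\right) = \left(14333 + \frac{5808}{5}\right) \left(-61574\right) = \frac{77473}{5} \left(-61574\right) = - \frac{4770322502}{5}$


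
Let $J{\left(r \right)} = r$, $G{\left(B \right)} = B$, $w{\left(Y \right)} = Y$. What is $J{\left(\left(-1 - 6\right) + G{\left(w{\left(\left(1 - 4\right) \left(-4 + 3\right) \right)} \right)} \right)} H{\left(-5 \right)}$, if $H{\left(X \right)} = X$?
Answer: $20$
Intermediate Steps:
$J{\left(\left(-1 - 6\right) + G{\left(w{\left(\left(1 - 4\right) \left(-4 + 3\right) \right)} \right)} \right)} H{\left(-5 \right)} = \left(\left(-1 - 6\right) + \left(1 - 4\right) \left(-4 + 3\right)\right) \left(-5\right) = \left(-7 - -3\right) \left(-5\right) = \left(-7 + 3\right) \left(-5\right) = \left(-4\right) \left(-5\right) = 20$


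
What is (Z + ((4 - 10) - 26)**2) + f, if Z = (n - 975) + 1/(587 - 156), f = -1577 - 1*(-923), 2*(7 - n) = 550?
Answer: -376262/431 ≈ -873.00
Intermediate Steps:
n = -268 (n = 7 - 1/2*550 = 7 - 275 = -268)
f = -654 (f = -1577 + 923 = -654)
Z = -535732/431 (Z = (-268 - 975) + 1/(587 - 156) = -1243 + 1/431 = -535732/431 ≈ -1243.0)
(Z + ((4 - 10) - 26)**2) + f = (-535732/431 + ((4 - 10) - 26)**2) - 654 = (-535732/431 + (-6 - 26)**2) - 654 = (-535732/431 + (-32)**2) - 654 = (-535732/431 + 1024) - 654 = -94388/431 - 654 = -376262/431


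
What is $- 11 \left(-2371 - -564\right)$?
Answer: $19877$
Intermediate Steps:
$- 11 \left(-2371 - -564\right) = - 11 \left(-2371 + 564\right) = \left(-11\right) \left(-1807\right) = 19877$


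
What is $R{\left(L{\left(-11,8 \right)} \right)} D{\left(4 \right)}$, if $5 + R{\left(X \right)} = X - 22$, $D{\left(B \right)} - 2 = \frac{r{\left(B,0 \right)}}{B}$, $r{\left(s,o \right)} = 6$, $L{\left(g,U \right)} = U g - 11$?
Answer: $-441$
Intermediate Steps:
$L{\left(g,U \right)} = -11 + U g$
$D{\left(B \right)} = 2 + \frac{6}{B}$
$R{\left(X \right)} = -27 + X$ ($R{\left(X \right)} = -5 + \left(X - 22\right) = -5 + \left(-22 + X\right) = -27 + X$)
$R{\left(L{\left(-11,8 \right)} \right)} D{\left(4 \right)} = \left(-27 + \left(-11 + 8 \left(-11\right)\right)\right) \left(2 + \frac{6}{4}\right) = \left(-27 - 99\right) \left(2 + 6 \cdot \frac{1}{4}\right) = \left(-27 - 99\right) \left(2 + \frac{3}{2}\right) = \left(-126\right) \frac{7}{2} = -441$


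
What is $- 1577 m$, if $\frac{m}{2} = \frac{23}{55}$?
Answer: $- \frac{72542}{55} \approx -1318.9$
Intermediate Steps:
$m = \frac{46}{55}$ ($m = 2 \cdot \frac{23}{55} = \frac{46}{55} \approx 0.83636$)
$- 1577 m = \left(-1577\right) \frac{46}{55} = - \frac{72542}{55}$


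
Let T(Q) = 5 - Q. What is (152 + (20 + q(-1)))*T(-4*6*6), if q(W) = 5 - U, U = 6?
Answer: 25479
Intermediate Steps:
q(W) = -1 (q(W) = 5 - 1*6 = 5 - 6 = -1)
(152 + (20 + q(-1)))*T(-4*6*6) = (152 + (20 - 1))*(5 - (-4*6)*6) = (152 + 19)*(5 - (-24)*6) = 171*(5 - 1*(-144)) = 171*(5 + 144) = 171*149 = 25479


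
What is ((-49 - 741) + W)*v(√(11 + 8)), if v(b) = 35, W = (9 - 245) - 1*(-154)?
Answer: -30520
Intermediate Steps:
W = -82 (W = -236 + 154 = -82)
((-49 - 741) + W)*v(√(11 + 8)) = ((-49 - 741) - 82)*35 = (-790 - 82)*35 = -872*35 = -30520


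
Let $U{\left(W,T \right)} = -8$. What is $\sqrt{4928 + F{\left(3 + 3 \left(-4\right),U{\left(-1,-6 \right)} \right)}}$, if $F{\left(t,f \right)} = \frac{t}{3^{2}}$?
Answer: $\sqrt{4927} \approx 70.193$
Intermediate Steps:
$F{\left(t,f \right)} = \frac{t}{9}$
$\sqrt{4928 + F{\left(3 + 3 \left(-4\right),U{\left(-1,-6 \right)} \right)}} = \sqrt{4928 + \frac{3 + 3 \left(-4\right)}{9}} = \sqrt{4928 + \frac{3 - 12}{9}} = \sqrt{4928 + \frac{1}{9} \left(-9\right)} = \sqrt{4928 - 1} = \sqrt{4927}$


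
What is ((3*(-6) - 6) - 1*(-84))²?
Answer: 3600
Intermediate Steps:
((3*(-6) - 6) - 1*(-84))² = ((-18 - 6) + 84)² = (-24 + 84)² = 60² = 3600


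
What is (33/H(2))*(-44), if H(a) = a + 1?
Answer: -484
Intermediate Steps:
H(a) = 1 + a
(33/H(2))*(-44) = (33/(1 + 2))*(-44) = (33/3)*(-44) = (33*(⅓))*(-44) = 11*(-44) = -484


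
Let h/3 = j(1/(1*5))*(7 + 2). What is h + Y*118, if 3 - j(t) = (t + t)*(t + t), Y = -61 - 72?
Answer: -390433/25 ≈ -15617.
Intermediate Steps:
Y = -133
j(t) = 3 - 4*t**2 (j(t) = 3 - (t + t)*(t + t) = 3 - 2*t*2*t = 3 - 4*t**2)
h = 1917/25 (h = 3*((3 - 4*(1/(1*5))**2)*(7 + 2)) = 3*((3 - 4*(1*(1/5))**2)*9) = 3*((3 - 4*(1/5)**2)*9) = 3*((3 - 4*1/25)*9) = 3*((3 - 4/25)*9) = 3*((71/25)*9) = 3*(639/25) = 1917/25 ≈ 76.680)
h + Y*118 = 1917/25 - 133*118 = 1917/25 - 15694 = -390433/25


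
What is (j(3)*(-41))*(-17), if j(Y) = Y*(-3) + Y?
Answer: -4182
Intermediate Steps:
j(Y) = -2*Y (j(Y) = -3*Y + Y = -2*Y)
(j(3)*(-41))*(-17) = (-2*3*(-41))*(-17) = -6*(-41)*(-17) = 246*(-17) = -4182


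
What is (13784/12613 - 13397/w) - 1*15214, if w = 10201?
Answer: -1957540916359/128665213 ≈ -15214.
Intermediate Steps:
(13784/12613 - 13397/w) - 1*15214 = (13784/12613 - 13397/10201) - 1*15214 = (13784*(1/12613) - 13397*1/10201) - 15214 = (13784/12613 - 13397/10201) - 15214 = -28365777/128665213 - 15214 = -1957540916359/128665213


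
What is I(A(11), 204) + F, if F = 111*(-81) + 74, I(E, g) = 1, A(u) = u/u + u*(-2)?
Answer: -8916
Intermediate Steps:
A(u) = 1 - 2*u
F = -8917 (F = -8991 + 74 = -8917)
I(A(11), 204) + F = 1 - 8917 = -8916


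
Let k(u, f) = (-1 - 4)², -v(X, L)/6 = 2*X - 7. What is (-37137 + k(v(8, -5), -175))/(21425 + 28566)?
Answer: -37112/49991 ≈ -0.74237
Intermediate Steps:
v(X, L) = 42 - 12*X (v(X, L) = -6*(2*X - 7) = -6*(-7 + 2*X) = 42 - 12*X)
k(u, f) = 25 (k(u, f) = (-5)² = 25)
(-37137 + k(v(8, -5), -175))/(21425 + 28566) = (-37137 + 25)/(21425 + 28566) = -37112/49991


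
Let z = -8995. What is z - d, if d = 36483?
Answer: -45478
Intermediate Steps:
z - d = -8995 - 1*36483 = -8995 - 36483 = -45478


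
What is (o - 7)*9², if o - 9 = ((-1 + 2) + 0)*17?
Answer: 1539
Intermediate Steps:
o = 26 (o = 9 + ((-1 + 2) + 0)*17 = 9 + (1 + 0)*17 = 9 + 1*17 = 9 + 17 = 26)
(o - 7)*9² = (26 - 7)*9² = 19*81 = 1539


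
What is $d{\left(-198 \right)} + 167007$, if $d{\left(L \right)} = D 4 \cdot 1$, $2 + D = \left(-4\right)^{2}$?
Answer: $167063$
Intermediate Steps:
$D = 14$ ($D = -2 + \left(-4\right)^{2} = -2 + 16 = 14$)
$d{\left(L \right)} = 56$ ($d{\left(L \right)} = 14 \cdot 4 \cdot 1 = 56 \cdot 1 = 56$)
$d{\left(-198 \right)} + 167007 = 56 + 167007 = 167063$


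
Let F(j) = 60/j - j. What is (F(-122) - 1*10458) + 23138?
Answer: 780892/61 ≈ 12802.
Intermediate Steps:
F(j) = -j + 60/j
(F(-122) - 1*10458) + 23138 = ((-1*(-122) + 60/(-122)) - 1*10458) + 23138 = ((122 + 60*(-1/122)) - 10458) + 23138 = ((122 - 30/61) - 10458) + 23138 = (7412/61 - 10458) + 23138 = -630526/61 + 23138 = 780892/61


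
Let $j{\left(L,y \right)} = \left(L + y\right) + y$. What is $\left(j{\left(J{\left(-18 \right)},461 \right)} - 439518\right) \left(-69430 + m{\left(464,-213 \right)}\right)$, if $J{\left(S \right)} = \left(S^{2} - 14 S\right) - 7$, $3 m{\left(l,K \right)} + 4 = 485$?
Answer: $30341984281$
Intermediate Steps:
$m{\left(l,K \right)} = \frac{481}{3}$ ($m{\left(l,K \right)} = - \frac{4}{3} + \frac{1}{3} \cdot 485 = - \frac{4}{3} + \frac{485}{3} = \frac{481}{3}$)
$J{\left(S \right)} = -7 + S^{2} - 14 S$
$j{\left(L,y \right)} = L + 2 y$
$\left(j{\left(J{\left(-18 \right)},461 \right)} - 439518\right) \left(-69430 + m{\left(464,-213 \right)}\right) = \left(\left(\left(-7 + \left(-18\right)^{2} - -252\right) + 2 \cdot 461\right) - 439518\right) \left(-69430 + \frac{481}{3}\right) = \left(\left(\left(-7 + 324 + 252\right) + 922\right) - 439518\right) \left(- \frac{207809}{3}\right) = \left(\left(569 + 922\right) - 439518\right) \left(- \frac{207809}{3}\right) = \left(1491 - 439518\right) \left(- \frac{207809}{3}\right) = \left(-438027\right) \left(- \frac{207809}{3}\right) = 30341984281$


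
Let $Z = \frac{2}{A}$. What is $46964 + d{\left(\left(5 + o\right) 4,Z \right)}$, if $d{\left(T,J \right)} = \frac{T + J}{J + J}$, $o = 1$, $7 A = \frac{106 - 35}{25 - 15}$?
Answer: $\frac{3287941}{70} \approx 46971.0$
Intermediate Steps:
$A = \frac{71}{70}$ ($A = \frac{\left(106 - 35\right) \frac{1}{25 - 15}}{7} = \frac{71 \cdot \frac{1}{10}}{7} = \frac{1}{7} \cdot \frac{71}{10} = \frac{71}{70} \approx 1.0143$)
$Z = \frac{140}{71}$ ($Z = \frac{2}{\frac{71}{70}} = 2 \cdot \frac{70}{71} = \frac{140}{71} \approx 1.9718$)
$d{\left(T,J \right)} = \frac{J + T}{2 J}$
$46964 + d{\left(\left(5 + o\right) 4,Z \right)} = 46964 + \frac{\frac{140}{71} + \left(5 + 1\right) 4}{2 \cdot \frac{140}{71}} = 46964 + \frac{1}{2} \cdot \frac{71}{140} \left(\frac{140}{71} + 6 \cdot 4\right) = 46964 + \frac{1}{2} \cdot \frac{71}{140} \left(\frac{140}{71} + 24\right) = 46964 + \frac{1}{2} \cdot \frac{71}{140} \cdot \frac{1844}{71} = 46964 + \frac{461}{70} = \frac{3287941}{70}$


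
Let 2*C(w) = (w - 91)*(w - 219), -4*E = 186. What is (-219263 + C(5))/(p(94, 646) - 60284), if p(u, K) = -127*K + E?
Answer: 420122/284745 ≈ 1.4754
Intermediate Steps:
E = -93/2 (E = -¼*186 = -93/2 ≈ -46.500)
p(u, K) = -93/2 - 127*K (p(u, K) = -127*K - 93/2 = -93/2 - 127*K)
C(w) = (-219 + w)*(-91 + w)/2 (C(w) = ((w - 91)*(w - 219))/2 = ((-91 + w)*(-219 + w))/2 = ((-219 + w)*(-91 + w))/2 = (-219 + w)*(-91 + w)/2)
(-219263 + C(5))/(p(94, 646) - 60284) = (-219263 + (19929/2 + (½)*5² - 155*5))/((-93/2 - 127*646) - 60284) = (-219263 + (19929/2 + (½)*25 - 775))/((-93/2 - 82042) - 60284) = (-219263 + (19929/2 + 25/2 - 775))/(-164177/2 - 60284) = (-219263 + 9202)/(-284745/2) = -210061*(-2/284745) = 420122/284745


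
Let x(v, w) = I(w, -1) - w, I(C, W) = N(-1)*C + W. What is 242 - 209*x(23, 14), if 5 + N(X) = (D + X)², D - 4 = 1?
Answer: -28809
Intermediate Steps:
D = 5 (D = 4 + 1 = 5)
N(X) = -5 + (5 + X)²
I(C, W) = W + 11*C (I(C, W) = (-5 + (5 - 1)²)*C + W = (-5 + 4²)*C + W = (-5 + 16)*C + W = 11*C + W = W + 11*C)
x(v, w) = -1 + 10*w (x(v, w) = (-1 + 11*w) - w = -1 + 10*w)
242 - 209*x(23, 14) = 242 - 209*(-1 + 10*14) = 242 - 209*(-1 + 140) = 242 - 209*139 = 242 - 29051 = -28809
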